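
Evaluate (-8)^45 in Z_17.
Using Fermat: (-8)^{16} ≡ 1 (mod 17). 45 ≡ 13 (mod 16). So (-8)^{45} ≡ (-8)^{13} ≡ 8 (mod 17)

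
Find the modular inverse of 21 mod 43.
21^(-1) ≡ 41 (mod 43). Verification: 21 × 41 = 861 ≡ 1 (mod 43)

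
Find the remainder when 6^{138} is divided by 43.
By Fermat: 6^{42} ≡ 1 (mod 43). 138 = 3×42 + 12. So 6^{138} ≡ 6^{12} ≡ 1 (mod 43)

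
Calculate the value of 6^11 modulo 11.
Using Fermat: 6^{10} ≡ 1 (mod 11). 11 ≡ 1 (mod 10). So 6^{11} ≡ 6^{1} ≡ 6 (mod 11)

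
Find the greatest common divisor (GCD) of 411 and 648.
3

Using the Euclidean algorithm:
411 = 0 × 648 + 411
648 = 1 × 411 + 237
411 = 1 × 237 + 174
237 = 1 × 174 + 63
174 = 2 × 63 + 48
63 = 1 × 48 + 15
48 = 3 × 15 + 3
15 = 5 × 3 + 0

GCD(411, 648) = 3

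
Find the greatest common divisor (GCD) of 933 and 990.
3

Using the Euclidean algorithm:
933 = 0 × 990 + 933
990 = 1 × 933 + 57
933 = 16 × 57 + 21
57 = 2 × 21 + 15
21 = 1 × 15 + 6
15 = 2 × 6 + 3
6 = 2 × 3 + 0

GCD(933, 990) = 3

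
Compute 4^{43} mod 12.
4

Using successive squaring:
Binary expansion of 43: 101011
Powers of 4 mod 12 (each is the square of the previous):
  4^1 ≡ 4 (mod 12)
  4^2 ≡ 4² = 16 ≡ 4 (mod 12)
  4^4 ≡ 4² = 16 ≡ 4 (mod 12)
  4^8 ≡ 4² = 16 ≡ 4 (mod 12)
  4^16 ≡ 4² = 16 ≡ 4 (mod 12)
  4^32 ≡ 4² = 16 ≡ 4 (mod 12)
43 = 32 + 8 + 2 + 1, so 4^43 = 4^32 × 4^8 × 4^2 × 4^1 ≡ 4 × 4 × 4 × 4 (mod 12)
Multiplying step by step:
  4 × 4 = 16 ≡ 4 (mod 12)
  4 × 4 = 16 ≡ 4 (mod 12)
  4 × 4 = 16 ≡ 4 (mod 12)
Result: 4^43 ≡ 4 (mod 12)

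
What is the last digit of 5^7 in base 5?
5 ≡ 0 (mod 5). 7 = 4 + 2 + 1 (binary 111). Repeated squaring mod 5: 0^1 ≡ 0; 0^2 ≡ 0² = 0 ≡ 0; 0^4 ≡ 0² = 0 ≡ 0. Multiply: 5^7 ≡ 0^4 × 0^2 × 0^1 ≡ 0 × 0 × 0 (mod 5): 0 × 0 = 0 ≡ 0; 0 × 0 = 0 ≡ 0. So 5^7 ≡ 0 (mod 5).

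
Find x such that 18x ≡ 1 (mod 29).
18^(-1) ≡ 21 (mod 29). Verification: 18 × 21 = 378 ≡ 1 (mod 29)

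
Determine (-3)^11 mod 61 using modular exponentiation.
Using repeated squaring. (-3) ≡ 58 (mod 61). 11 = 8 + 2 + 1 (binary 1011). Repeated squaring mod 61: 58^1 ≡ 58; 58^2 ≡ 58² = 3364 ≡ 9; 58^4 ≡ 9² = 81 ≡ 20; 58^8 ≡ 20² = 400 ≡ 34. Multiply: (-3)^11 ≡ 58^8 × 58^2 × 58^1 ≡ 34 × 9 × 58 (mod 61): 34 × 9 = 306 ≡ 1; 1 × 58 = 58 ≡ 58. So (-3)^11 ≡ 58 (mod 61).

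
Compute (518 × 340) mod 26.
22

(518 × 340) = 176120
176120 mod 26 = 22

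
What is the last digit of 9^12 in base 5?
Using Fermat: 9^{4} ≡ 1 (mod 5). 12 ≡ 0 (mod 4). So 9^{12} ≡ 9^{0} ≡ 1 (mod 5)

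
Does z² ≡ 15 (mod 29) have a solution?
By Euler's criterion: 15^{14} ≡ 28 (mod 29). Since this equals -1 (≡ 28), 15 is not a QR.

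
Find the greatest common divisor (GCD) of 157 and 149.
1

Using the Euclidean algorithm:
157 = 1 × 149 + 8
149 = 18 × 8 + 5
8 = 1 × 5 + 3
5 = 1 × 3 + 2
3 = 1 × 2 + 1
2 = 2 × 1 + 0

GCD(157, 149) = 1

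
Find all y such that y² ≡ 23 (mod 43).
The square roots of 23 mod 43 are 25 and 18. Verify: 25² = 625 ≡ 23 (mod 43)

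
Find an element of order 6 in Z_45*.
4 has order 6 mod 45 since 4^{6} ≡ 1 (mod 45) and no smaller power works.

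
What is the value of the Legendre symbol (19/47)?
(19/47) = 19^{23} mod 47 = -1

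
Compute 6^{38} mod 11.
4

Using successive squaring:
Binary expansion of 38: 100110
Powers of 6 mod 11 (each is the square of the previous):
  6^1 ≡ 6 (mod 11)
  6^2 ≡ 6² = 36 ≡ 3 (mod 11)
  6^4 ≡ 3² = 9 ≡ 9 (mod 11)
  6^8 ≡ 9² = 81 ≡ 4 (mod 11)
  6^16 ≡ 4² = 16 ≡ 5 (mod 11)
  6^32 ≡ 5² = 25 ≡ 3 (mod 11)
38 = 32 + 4 + 2, so 6^38 = 6^32 × 6^4 × 6^2 ≡ 3 × 9 × 3 (mod 11)
Multiplying step by step:
  3 × 9 = 27 ≡ 5 (mod 11)
  5 × 3 = 15 ≡ 4 (mod 11)
Result: 6^38 ≡ 4 (mod 11)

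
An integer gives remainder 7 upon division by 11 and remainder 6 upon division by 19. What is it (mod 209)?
M = 11 × 19 = 209. M₁ = 19, y₁ ≡ 7 (mod 11). M₂ = 11, y₂ ≡ 7 (mod 19). t = 7×19×7 + 6×11×7 ≡ 139 (mod 209). The smallest positive such number is 139.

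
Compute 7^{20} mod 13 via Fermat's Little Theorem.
3

By Fermat's Little Theorem, a^(p-1) ≡ 1 (mod p) for prime p and gcd(a, p) = 1
Here p = 13, so 7^12 ≡ 1 (mod 13)
We can reduce the exponent: 20 mod 12 = 8
So 7^20 ≡ 7^8 (mod 13)
Computing: 7^8 mod 13 = 3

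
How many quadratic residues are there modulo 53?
For prime 53, there are (p-1)/2 = (53-1)/2 = 26 quadratic residues (excluding 0).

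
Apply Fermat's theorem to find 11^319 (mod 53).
By Fermat: 11^{52} ≡ 1 (mod 53). 319 = 6×52 + 7. So 11^{319} ≡ 11^{7} ≡ 25 (mod 53)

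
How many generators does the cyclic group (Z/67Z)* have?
20

The number of primitive roots modulo p is φ(p-1) = φ(66)
φ(66) = 20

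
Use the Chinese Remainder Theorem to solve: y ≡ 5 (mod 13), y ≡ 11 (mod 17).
M = 13 × 17 = 221. M₁ = 17, y₁ ≡ 10 (mod 13). M₂ = 13, y₂ ≡ 4 (mod 17). y = 5×17×10 + 11×13×4 ≡ 96 (mod 221)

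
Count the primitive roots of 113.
48

The number of primitive roots modulo p is φ(p-1) = φ(112)
φ(112) = 48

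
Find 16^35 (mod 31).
Using Fermat: 16^{30} ≡ 1 (mod 31). 35 ≡ 5 (mod 30). So 16^{35} ≡ 16^{5} ≡ 1 (mod 31)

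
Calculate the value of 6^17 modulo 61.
Using repeated squaring. 17 = 16 + 1 (binary 10001). Repeated squaring mod 61: 6^1 ≡ 6; 6^2 ≡ 6² = 36 ≡ 36; 6^4 ≡ 36² = 1296 ≡ 15; 6^8 ≡ 15² = 225 ≡ 42; 6^16 ≡ 42² = 1764 ≡ 56. Multiply: 6^17 = 6^16 × 6^1 ≡ 56 × 6 (mod 61): 56 × 6 = 336 ≡ 31. So 6^17 ≡ 31 (mod 61).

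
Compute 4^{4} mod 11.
3

Using successive squaring:
Binary expansion of 4: 100
Powers of 4 mod 11 (each is the square of the previous):
  4^1 ≡ 4 (mod 11)
  4^2 ≡ 4² = 16 ≡ 5 (mod 11)
  4^4 ≡ 5² = 25 ≡ 3 (mod 11)
4 is a power of 2, so 4^4 is the last square: ≡ 3 (mod 11)
Result: 4^4 ≡ 3 (mod 11)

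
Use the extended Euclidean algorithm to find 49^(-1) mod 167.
Extended GCD: 49(75) + 167(-22) = 1. So 49^(-1) ≡ 75 ≡ 75 (mod 167). Verify: 49 × 75 = 3675 ≡ 1 (mod 167)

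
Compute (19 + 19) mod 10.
8

(19 + 19) = 38
38 mod 10 = 8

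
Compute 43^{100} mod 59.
12

Using successive squaring:
Binary expansion of 100: 1100100
Powers of 43 mod 59 (each is the square of the previous):
  43^1 ≡ 43 (mod 59)
  43^2 ≡ 43² = 1849 ≡ 20 (mod 59)
  43^4 ≡ 20² = 400 ≡ 46 (mod 59)
  43^8 ≡ 46² = 2116 ≡ 51 (mod 59)
  43^16 ≡ 51² = 2601 ≡ 5 (mod 59)
  43^32 ≡ 5² = 25 ≡ 25 (mod 59)
  43^64 ≡ 25² = 625 ≡ 35 (mod 59)
100 = 64 + 32 + 4, so 43^100 = 43^64 × 43^32 × 43^4 ≡ 35 × 25 × 46 (mod 59)
Multiplying step by step:
  35 × 25 = 875 ≡ 49 (mod 59)
  49 × 46 = 2254 ≡ 12 (mod 59)
Result: 43^100 ≡ 12 (mod 59)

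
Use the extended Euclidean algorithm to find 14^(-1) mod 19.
Extended GCD: 14(-4) + 19(3) = 1. So 14^(-1) ≡ 15 ≡ 15 (mod 19). Verify: 14 × 15 = 210 ≡ 1 (mod 19)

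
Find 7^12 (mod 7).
Using repeated squaring. 7 ≡ 0 (mod 7). 12 = 8 + 4 (binary 1100). Repeated squaring mod 7: 0^1 ≡ 0; 0^2 ≡ 0² = 0 ≡ 0; 0^4 ≡ 0² = 0 ≡ 0; 0^8 ≡ 0² = 0 ≡ 0. Multiply: 7^12 ≡ 0^8 × 0^4 ≡ 0 × 0 (mod 7): 0 × 0 = 0 ≡ 0. So 7^12 ≡ 0 (mod 7).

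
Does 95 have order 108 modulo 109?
p - 1 = 108 has prime divisors 2, 3. Check 95^(108/q) mod 109 for each: 95^(108/2) = 95^54 ≡ 108, 95^(108/3) = 95^36 ≡ 63 (mod 109). None of these is 1, so 95 has order 108 = φ(109), so it is a primitive root mod 109.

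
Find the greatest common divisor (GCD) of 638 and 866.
2

Using the Euclidean algorithm:
638 = 0 × 866 + 638
866 = 1 × 638 + 228
638 = 2 × 228 + 182
228 = 1 × 182 + 46
182 = 3 × 46 + 44
46 = 1 × 44 + 2
44 = 22 × 2 + 0

GCD(638, 866) = 2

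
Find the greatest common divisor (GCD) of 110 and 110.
110

Using the Euclidean algorithm:
110 = 1 × 110 + 0

GCD(110, 110) = 110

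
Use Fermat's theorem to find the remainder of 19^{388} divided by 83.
77

By Fermat's Little Theorem, a^(p-1) ≡ 1 (mod p) for prime p and gcd(a, p) = 1
Here p = 83, so 19^82 ≡ 1 (mod 83)
We can reduce the exponent: 388 mod 82 = 60
So 19^388 ≡ 19^60 (mod 83)
Computing: 19^60 mod 83 = 77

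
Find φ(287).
240

Prime factorization: 287 = 7 × 41
Using the formula φ(n) = n × Π(1 - 1/p) for each prime factor p:
φ(287) = 287 × (1 - 1/7) × (1 - 1/41)
φ(287) = 240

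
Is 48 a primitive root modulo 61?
No

To verify, check if 48^(60/q) ≢ 1 (mod 61) for each prime divisor q of 60
Divisors of 60 = 60: [1, 2, 3, 4, 5, 6, 10, 12, 15, 20, 30, 60]
  48^(60/2) = 48^30 ≡ 1 (mod 61)
  48^(60/3) = 48^20 ≡ 47 (mod 61)
  48^(60/5) = 48^12 ≡ 1 (mod 61)
Conclusion: 48 is not a primitive root modulo 61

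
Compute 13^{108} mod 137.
103

Using successive squaring:
Binary expansion of 108: 1101100
Powers of 13 mod 137 (each is the square of the previous):
  13^1 ≡ 13 (mod 137)
  13^2 ≡ 13² = 169 ≡ 32 (mod 137)
  13^4 ≡ 32² = 1024 ≡ 65 (mod 137)
  13^8 ≡ 65² = 4225 ≡ 115 (mod 137)
  13^16 ≡ 115² = 13225 ≡ 73 (mod 137)
  13^32 ≡ 73² = 5329 ≡ 123 (mod 137)
  13^64 ≡ 123² = 15129 ≡ 59 (mod 137)
108 = 64 + 32 + 8 + 4, so 13^108 = 13^64 × 13^32 × 13^8 × 13^4 ≡ 59 × 123 × 115 × 65 (mod 137)
Multiplying step by step:
  59 × 123 = 7257 ≡ 133 (mod 137)
  133 × 115 = 15295 ≡ 88 (mod 137)
  88 × 65 = 5720 ≡ 103 (mod 137)
Result: 13^108 ≡ 103 (mod 137)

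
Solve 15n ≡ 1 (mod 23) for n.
15^(-1) ≡ 20 (mod 23). Verification: 15 × 20 = 300 ≡ 1 (mod 23)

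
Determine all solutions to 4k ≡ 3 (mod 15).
12

Since gcd(4, 15) = 1 divides 3, a solution exists.
Multiply both sides by the inverse of 4 mod 15:
  4^(-1) mod 15 = 4
  x ≡ 4 × 3 ≡ 12 ≡ 12 (mod 15)
Verification: 4 × 12 = 48 = 3 × 15 + 3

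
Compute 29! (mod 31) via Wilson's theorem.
(30)! = (29)! × (30) ≡ -1 (mod 31). So (29)! ≡ -1 × (30)^(-1) ≡ (-1)×(-1) = 1 (mod 31)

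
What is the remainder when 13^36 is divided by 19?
Using Fermat: 13^{18} ≡ 1 (mod 19). 36 ≡ 0 (mod 18). So 13^{36} ≡ 13^{0} ≡ 1 (mod 19)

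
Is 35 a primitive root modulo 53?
p - 1 = 52 has prime divisors 2, 13. Check 35^(52/q) mod 53 for each: 35^(52/2) = 35^26 ≡ 52, 35^(52/13) = 35^4 ≡ 36 (mod 53). None of these is 1, so 35 has order 52 = φ(53), so it is a primitive root mod 53.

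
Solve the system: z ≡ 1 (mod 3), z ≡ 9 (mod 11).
M = 3 × 11 = 33. M₁ = 11, y₁ ≡ 2 (mod 3). M₂ = 3, y₂ ≡ 4 (mod 11). z = 1×11×2 + 9×3×4 ≡ 31 (mod 33)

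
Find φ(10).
4

Prime factorization: 10 = 2 × 5
Using the formula φ(n) = n × Π(1 - 1/p) for each prime factor p:
φ(10) = 10 × (1 - 1/2) × (1 - 1/5)
φ(10) = 4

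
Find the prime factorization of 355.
5 × 71

Divide by primes starting from smallest:
355 ÷ 5 = 71
71 ÷ 71 = 1

355 = 5 × 71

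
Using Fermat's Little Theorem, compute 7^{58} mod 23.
2

By Fermat's Little Theorem, a^(p-1) ≡ 1 (mod p) for prime p and gcd(a, p) = 1
Here p = 23, so 7^22 ≡ 1 (mod 23)
We can reduce the exponent: 58 mod 22 = 14
So 7^58 ≡ 7^14 (mod 23)
Computing: 7^14 mod 23 = 2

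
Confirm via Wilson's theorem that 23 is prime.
(22)! mod 23 = 22. Since this equals -1 (mod 23), Wilson confirms 23 is prime.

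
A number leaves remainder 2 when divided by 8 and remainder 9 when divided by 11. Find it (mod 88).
M = 8 × 11 = 88. M₁ = 11, y₁ ≡ 3 (mod 8). M₂ = 8, y₂ ≡ 7 (mod 11). n = 2×11×3 + 9×8×7 ≡ 42 (mod 88)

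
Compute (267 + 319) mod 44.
14

(267 + 319) = 586
586 mod 44 = 14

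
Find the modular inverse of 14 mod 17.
14^(-1) ≡ 11 (mod 17). Verification: 14 × 11 = 154 ≡ 1 (mod 17)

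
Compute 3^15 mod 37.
Using repeated squaring. 15 = 8 + 4 + 2 + 1 (binary 1111). Repeated squaring mod 37: 3^1 ≡ 3; 3^2 ≡ 3² = 9 ≡ 9; 3^4 ≡ 9² = 81 ≡ 7; 3^8 ≡ 7² = 49 ≡ 12. Multiply: 3^15 = 3^8 × 3^4 × 3^2 × 3^1 ≡ 12 × 7 × 9 × 3 (mod 37): 12 × 7 = 84 ≡ 10; 10 × 9 = 90 ≡ 16; 16 × 3 = 48 ≡ 11. So 3^15 ≡ 11 (mod 37).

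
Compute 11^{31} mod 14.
11

Using successive squaring:
Binary expansion of 31: 11111
Powers of 11 mod 14 (each is the square of the previous):
  11^1 ≡ 11 (mod 14)
  11^2 ≡ 11² = 121 ≡ 9 (mod 14)
  11^4 ≡ 9² = 81 ≡ 11 (mod 14)
  11^8 ≡ 11² = 121 ≡ 9 (mod 14)
  11^16 ≡ 9² = 81 ≡ 11 (mod 14)
31 = 16 + 8 + 4 + 2 + 1, so 11^31 = 11^16 × 11^8 × 11^4 × 11^2 × 11^1 ≡ 11 × 9 × 11 × 9 × 11 (mod 14)
Multiplying step by step:
  11 × 9 = 99 ≡ 1 (mod 14)
  1 × 11 = 11 ≡ 11 (mod 14)
  11 × 9 = 99 ≡ 1 (mod 14)
  1 × 11 = 11 ≡ 11 (mod 14)
Result: 11^31 ≡ 11 (mod 14)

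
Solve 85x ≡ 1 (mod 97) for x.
8

Using Extended Euclidean Algorithm:
gcd(85, 97) = 1
Bezout coefficients: 85 × 8 + 97 × -7 = 1
So 85 × 8 ≡ 1 (mod 97)
The inverse is 8 mod 97 = 8
Verification: 85 × 8 = 680 = 7 × 97 + 1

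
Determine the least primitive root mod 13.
p - 1 = 12 has prime divisors 2, 3. h is a primitive root mod 13 iff h^(12/q) ≢ 1 (mod 13) for each such q.
h = 2: 2^6 ≡ 12, 2^4 ≡ 3 (mod 13); none is 1, so 2 has order 12 and is a primitive root.
The smallest primitive root mod 13 is g = 2.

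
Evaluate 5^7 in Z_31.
7 = 4 + 2 + 1 (binary 111). Repeated squaring mod 31: 5^1 ≡ 5; 5^2 ≡ 5² = 25 ≡ 25; 5^4 ≡ 25² = 625 ≡ 5. Multiply: 5^7 = 5^4 × 5^2 × 5^1 ≡ 5 × 25 × 5 (mod 31): 5 × 25 = 125 ≡ 1; 1 × 5 = 5 ≡ 5. So 5^7 ≡ 5 (mod 31).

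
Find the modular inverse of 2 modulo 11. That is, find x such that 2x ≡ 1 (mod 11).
6

Using Extended Euclidean Algorithm:
gcd(2, 11) = 1
Bezout coefficients: 2 × -5 + 11 × 1 = 1
So 2 × -5 ≡ 1 (mod 11)
The inverse is -5 mod 11 = 6
Verification: 2 × 6 = 12 = 1 × 11 + 1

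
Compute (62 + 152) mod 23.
7

(62 + 152) = 214
214 mod 23 = 7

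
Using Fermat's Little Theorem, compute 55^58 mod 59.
By Fermat's Little Theorem, 55^{58} ≡ 1 (mod 59) since 59 is prime and gcd(55, 59) = 1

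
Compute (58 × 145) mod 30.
10

(58 × 145) = 8410
8410 mod 30 = 10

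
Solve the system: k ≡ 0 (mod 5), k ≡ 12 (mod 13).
M = 5 × 13 = 65. M₁ = 13, y₁ ≡ 2 (mod 5). M₂ = 5, y₂ ≡ 8 (mod 13). k = 0×13×2 + 12×5×8 ≡ 25 (mod 65)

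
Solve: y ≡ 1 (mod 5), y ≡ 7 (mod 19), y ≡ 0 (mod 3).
M = 5 × 19 × 3 = 285. M₁ = 57, y₁ ≡ 3 (mod 5). M₂ = 15, y₂ ≡ 14 (mod 19). M₃ = 95, y₃ ≡ 2 (mod 3). y = 1×57×3 + 7×15×14 + 0×95×2 ≡ 216 (mod 285)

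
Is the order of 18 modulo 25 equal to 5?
No, the actual order is 4, not 5.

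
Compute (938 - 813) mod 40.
5

(938 - 813) = 125
125 mod 40 = 5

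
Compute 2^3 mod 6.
3 = 2 + 1 (binary 11). Repeated squaring mod 6: 2^1 ≡ 2; 2^2 ≡ 2² = 4 ≡ 4. Multiply: 2^3 = 2^2 × 2^1 ≡ 4 × 2 (mod 6): 4 × 2 = 8 ≡ 2. So 2^3 ≡ 2 (mod 6).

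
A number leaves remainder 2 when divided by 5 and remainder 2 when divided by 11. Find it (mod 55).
M = 5 × 11 = 55. M₁ = 11, y₁ ≡ 1 (mod 5). M₂ = 5, y₂ ≡ 9 (mod 11). m = 2×11×1 + 2×5×9 ≡ 2 (mod 55)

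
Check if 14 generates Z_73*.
p - 1 = 72 has prime divisors 2, 3. Check 14^(72/q) mod 73 for each: 14^(72/2) = 14^36 ≡ 72, 14^(72/3) = 14^24 ≡ 64 (mod 73). None of these is 1, so 14 has order 72 = φ(73), so it is a primitive root mod 73.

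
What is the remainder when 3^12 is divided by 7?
Using Fermat: 3^{6} ≡ 1 (mod 7). 12 ≡ 0 (mod 6). So 3^{12} ≡ 3^{0} ≡ 1 (mod 7)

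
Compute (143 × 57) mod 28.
3

(143 × 57) = 8151
8151 mod 28 = 3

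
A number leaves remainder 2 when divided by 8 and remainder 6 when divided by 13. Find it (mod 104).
M = 8 × 13 = 104. M₁ = 13, y₁ ≡ 5 (mod 8). M₂ = 8, y₂ ≡ 5 (mod 13). x = 2×13×5 + 6×8×5 ≡ 58 (mod 104)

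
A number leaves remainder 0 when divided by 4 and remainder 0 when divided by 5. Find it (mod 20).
M = 4 × 5 = 20. M₁ = 5, y₁ ≡ 1 (mod 4). M₂ = 4, y₂ ≡ 4 (mod 5). k = 0×5×1 + 0×4×4 ≡ 0 (mod 20)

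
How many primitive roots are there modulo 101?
Number of primitive roots mod 101 = φ(100) = 40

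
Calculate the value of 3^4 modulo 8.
4 = 4 (binary 100). Repeated squaring mod 8: 3^1 ≡ 3; 3^2 ≡ 3² = 9 ≡ 1; 3^4 ≡ 1² = 1 ≡ 1. So 3^4 ≡ 1 (mod 8).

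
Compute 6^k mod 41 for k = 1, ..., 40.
g^1, g^2, ..., g^{40} mod 41: {6, 36, 11, 25, 27, 39, 29, 10, 19, 32, 28, 4, 24, 21, 3, 18, 26, 33, 34, 40, 35, 5, 30, 16, 14, 2, 12, 31, 22, 9, 13, 37, 17, 20, 38, 23, 15, 8, 7, 1}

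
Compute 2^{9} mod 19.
18

Using successive squaring:
Binary expansion of 9: 1001
Powers of 2 mod 19 (each is the square of the previous):
  2^1 ≡ 2 (mod 19)
  2^2 ≡ 2² = 4 ≡ 4 (mod 19)
  2^4 ≡ 4² = 16 ≡ 16 (mod 19)
  2^8 ≡ 16² = 256 ≡ 9 (mod 19)
9 = 8 + 1, so 2^9 = 2^8 × 2^1 ≡ 9 × 2 (mod 19)
Multiplying step by step:
  9 × 2 = 18 ≡ 18 (mod 19)
Result: 2^9 ≡ 18 (mod 19)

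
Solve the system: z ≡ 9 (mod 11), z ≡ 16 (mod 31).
M = 11 × 31 = 341. M₁ = 31, y₁ ≡ 5 (mod 11). M₂ = 11, y₂ ≡ 17 (mod 31). z = 9×31×5 + 16×11×17 ≡ 295 (mod 341)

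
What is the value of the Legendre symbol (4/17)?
(4/17) = 4^{8} mod 17 = 1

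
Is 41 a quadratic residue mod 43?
By Euler's criterion: 41^{21} ≡ 1 (mod 43). Since this equals 1, 41 is a QR.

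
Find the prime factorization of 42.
2 × 3 × 7

Divide by primes starting from smallest:
42 ÷ 2 = 21
21 ÷ 3 = 7
7 ÷ 7 = 1

42 = 2 × 3 × 7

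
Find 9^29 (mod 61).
Using repeated squaring. 29 = 16 + 8 + 4 + 1 (binary 11101). Repeated squaring mod 61: 9^1 ≡ 9; 9^2 ≡ 9² = 81 ≡ 20; 9^4 ≡ 20² = 400 ≡ 34; 9^8 ≡ 34² = 1156 ≡ 58; 9^16 ≡ 58² = 3364 ≡ 9. Multiply: 9^29 = 9^16 × 9^8 × 9^4 × 9^1 ≡ 9 × 58 × 34 × 9 (mod 61): 9 × 58 = 522 ≡ 34; 34 × 34 = 1156 ≡ 58; 58 × 9 = 522 ≡ 34. So 9^29 ≡ 34 (mod 61).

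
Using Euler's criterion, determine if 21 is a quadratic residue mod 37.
By Euler's criterion: 21^{18} ≡ 1 (mod 37). Since this equals 1, 21 is a QR.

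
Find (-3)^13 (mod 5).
Using Fermat: (-3)^{4} ≡ 1 (mod 5). 13 ≡ 1 (mod 4). So (-3)^{13} ≡ (-3)^{1} ≡ 2 (mod 5)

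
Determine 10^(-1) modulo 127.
10^(-1) ≡ 89 (mod 127). Verification: 10 × 89 = 890 ≡ 1 (mod 127)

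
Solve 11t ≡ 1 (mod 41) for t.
11^(-1) ≡ 15 (mod 41). Verification: 11 × 15 = 165 ≡ 1 (mod 41)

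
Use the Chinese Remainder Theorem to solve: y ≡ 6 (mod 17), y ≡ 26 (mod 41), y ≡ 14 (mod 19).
2199

Using the Chinese Remainder Theorem:
M = product of moduli = 13243
For equation 1: M_1 = 779, 779 ≡ 14 (mod 17), inverse of 779 mod 17 is 11 (check: 14 × 11 = 154 ≡ 1 (mod 17))
For equation 2: M_2 = 323, 323 ≡ 36 (mod 41), inverse of 323 mod 41 is 8 (check: 36 × 8 = 288 ≡ 1 (mod 41))
For equation 3: M_3 = 697, 697 ≡ 13 (mod 19), inverse of 697 mod 19 is 3 (check: 13 × 3 = 39 ≡ 1 (mod 19))
Combine: y ≡ Σ r_i×M_i×(M_i⁻¹ mod m_i) = 6×779×11 + 26×323×8 + 14×697×3 = 51414 + 67184 + 29274 = 147872
147872 mod 13243 = 2199
y ≡ 2199 (mod 13243)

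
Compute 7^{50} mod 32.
17

Using successive squaring:
Binary expansion of 50: 110010
Powers of 7 mod 32 (each is the square of the previous):
  7^1 ≡ 7 (mod 32)
  7^2 ≡ 7² = 49 ≡ 17 (mod 32)
  7^4 ≡ 17² = 289 ≡ 1 (mod 32)
  7^8 ≡ 1² = 1 ≡ 1 (mod 32)
  7^16 ≡ 1² = 1 ≡ 1 (mod 32)
  7^32 ≡ 1² = 1 ≡ 1 (mod 32)
50 = 32 + 16 + 2, so 7^50 = 7^32 × 7^16 × 7^2 ≡ 1 × 1 × 17 (mod 32)
Multiplying step by step:
  1 × 1 = 1 ≡ 1 (mod 32)
  1 × 17 = 17 ≡ 17 (mod 32)
Result: 7^50 ≡ 17 (mod 32)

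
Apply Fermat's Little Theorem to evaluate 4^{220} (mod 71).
48

By Fermat's Little Theorem, a^(p-1) ≡ 1 (mod p) for prime p and gcd(a, p) = 1
Here p = 71, so 4^70 ≡ 1 (mod 71)
We can reduce the exponent: 220 mod 70 = 10
So 4^220 ≡ 4^10 (mod 71)
Computing: 4^10 mod 71 = 48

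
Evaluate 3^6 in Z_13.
6 = 4 + 2 (binary 110). Repeated squaring mod 13: 3^1 ≡ 3; 3^2 ≡ 3² = 9 ≡ 9; 3^4 ≡ 9² = 81 ≡ 3. Multiply: 3^6 = 3^4 × 3^2 ≡ 3 × 9 (mod 13): 3 × 9 = 27 ≡ 1. So 3^6 ≡ 1 (mod 13).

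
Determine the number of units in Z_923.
840

Prime factorization: 923 = 13 × 71
Using the formula φ(n) = n × Π(1 - 1/p) for each prime factor p:
φ(923) = 923 × (1 - 1/13) × (1 - 1/71)
φ(923) = 840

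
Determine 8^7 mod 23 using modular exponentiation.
7 = 4 + 2 + 1 (binary 111). Repeated squaring mod 23: 8^1 ≡ 8; 8^2 ≡ 8² = 64 ≡ 18; 8^4 ≡ 18² = 324 ≡ 2. Multiply: 8^7 = 8^4 × 8^2 × 8^1 ≡ 2 × 18 × 8 (mod 23): 2 × 18 = 36 ≡ 13; 13 × 8 = 104 ≡ 12. So 8^7 ≡ 12 (mod 23).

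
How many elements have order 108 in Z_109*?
Number of primitive roots mod 109 = φ(108) = 36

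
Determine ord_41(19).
Powers of 19 mod 41: 19^1≡19, 19^2≡33, 19^3≡12, 19^4≡23, 19^5≡27, 19^6≡21, 19^7≡30, 19^8≡37, 19^9≡6, 19^10≡32, 19^11≡34, 19^12≡31, 19^13≡15, 19^14≡39, 19^15≡3, 19^16≡16, 19^17≡17, 19^18≡36, 19^19≡28, 19^20≡40, 19^21≡22, 19^22≡8, 19^23≡29, 19^24≡18, 19^25≡14, 19^26≡20, 19^27≡11, 19^28≡4, 19^29≡35, 19^30≡9, 19^31≡7, 19^32≡10, 19^33≡26, 19^34≡2, 19^35≡38, 19^36≡25, 19^37≡24, 19^38≡5, 19^39≡13, 19^40≡1. Order = 40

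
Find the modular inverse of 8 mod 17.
8^(-1) ≡ 15 (mod 17). Verification: 8 × 15 = 120 ≡ 1 (mod 17)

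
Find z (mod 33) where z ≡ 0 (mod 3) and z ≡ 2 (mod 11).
M = 3 × 11 = 33. M₁ = 11, y₁ ≡ 2 (mod 3). M₂ = 3, y₂ ≡ 4 (mod 11). z = 0×11×2 + 2×3×4 ≡ 24 (mod 33)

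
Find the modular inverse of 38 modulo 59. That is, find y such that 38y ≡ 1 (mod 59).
14

Using Extended Euclidean Algorithm:
gcd(38, 59) = 1
Bezout coefficients: 38 × 14 + 59 × -9 = 1
So 38 × 14 ≡ 1 (mod 59)
The inverse is 14 mod 59 = 14
Verification: 38 × 14 = 532 = 9 × 59 + 1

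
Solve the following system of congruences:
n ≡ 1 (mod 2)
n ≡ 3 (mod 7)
3

Using the Chinese Remainder Theorem:
M = product of moduli = 14
For equation 1: M_1 = 7, 7 ≡ 1 (mod 2), inverse of 7 mod 2 is 1 (check: 1 × 1 = 1 ≡ 1 (mod 2))
For equation 2: M_2 = 2, 2 ≡ 2 (mod 7), inverse of 2 mod 7 is 4 (check: 2 × 4 = 8 ≡ 1 (mod 7))
Combine: n ≡ Σ r_i×M_i×(M_i⁻¹ mod m_i) = 1×7×1 + 3×2×4 = 7 + 24 = 31
31 mod 14 = 3
n ≡ 3 (mod 14)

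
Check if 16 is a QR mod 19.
By Euler's criterion: 16^{9} ≡ 1 (mod 19). Since this equals 1, 16 is a QR.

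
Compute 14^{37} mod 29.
3

Using successive squaring:
Binary expansion of 37: 100101
Powers of 14 mod 29 (each is the square of the previous):
  14^1 ≡ 14 (mod 29)
  14^2 ≡ 14² = 196 ≡ 22 (mod 29)
  14^4 ≡ 22² = 484 ≡ 20 (mod 29)
  14^8 ≡ 20² = 400 ≡ 23 (mod 29)
  14^16 ≡ 23² = 529 ≡ 7 (mod 29)
  14^32 ≡ 7² = 49 ≡ 20 (mod 29)
37 = 32 + 4 + 1, so 14^37 = 14^32 × 14^4 × 14^1 ≡ 20 × 20 × 14 (mod 29)
Multiplying step by step:
  20 × 20 = 400 ≡ 23 (mod 29)
  23 × 14 = 322 ≡ 3 (mod 29)
Result: 14^37 ≡ 3 (mod 29)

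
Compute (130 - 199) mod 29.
18

(130 - 199) = -69
-69 mod 29 = 18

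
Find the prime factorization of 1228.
2^2 × 307

Divide by primes starting from smallest:
1228 ÷ 2 = 614
614 ÷ 2 = 307
307 ÷ 307 = 1

1228 = 2^2 × 307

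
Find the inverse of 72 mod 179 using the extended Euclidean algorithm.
Extended GCD: 72(-87) + 179(35) = 1. So 72^(-1) ≡ 92 ≡ 92 (mod 179). Verify: 72 × 92 = 6624 ≡ 1 (mod 179)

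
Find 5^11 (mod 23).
Using repeated squaring. 11 = 8 + 2 + 1 (binary 1011). Repeated squaring mod 23: 5^1 ≡ 5; 5^2 ≡ 5² = 25 ≡ 2; 5^4 ≡ 2² = 4 ≡ 4; 5^8 ≡ 4² = 16 ≡ 16. Multiply: 5^11 = 5^8 × 5^2 × 5^1 ≡ 16 × 2 × 5 (mod 23): 16 × 2 = 32 ≡ 9; 9 × 5 = 45 ≡ 22. So 5^11 ≡ 22 (mod 23).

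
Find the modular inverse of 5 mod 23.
5^(-1) ≡ 14 (mod 23). Verification: 5 × 14 = 70 ≡ 1 (mod 23)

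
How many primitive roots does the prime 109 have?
Number of primitive roots mod 109 = φ(108) = 36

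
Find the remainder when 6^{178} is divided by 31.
By Fermat: 6^{30} ≡ 1 (mod 31). 178 = 5×30 + 28. So 6^{178} ≡ 6^{28} ≡ 25 (mod 31)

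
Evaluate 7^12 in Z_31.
Using repeated squaring. 12 = 8 + 4 (binary 1100). Repeated squaring mod 31: 7^1 ≡ 7; 7^2 ≡ 7² = 49 ≡ 18; 7^4 ≡ 18² = 324 ≡ 14; 7^8 ≡ 14² = 196 ≡ 10. Multiply: 7^12 = 7^8 × 7^4 ≡ 10 × 14 (mod 31): 10 × 14 = 140 ≡ 16. So 7^12 ≡ 16 (mod 31).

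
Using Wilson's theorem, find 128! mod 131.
(130)! = (128)! × (129) × (130) ≡ -1 (mod 131). So (128)! ≡ -1 × [(130)(129)]^(-1) ≡ 65 (mod 131)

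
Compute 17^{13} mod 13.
4

Using successive squaring:
Binary expansion of 13: 1101
Powers of 17 mod 13 (each is the square of the previous):
  17^1 ≡ 4 (mod 13)
  17^2 ≡ 4² = 16 ≡ 3 (mod 13)
  17^4 ≡ 3² = 9 ≡ 9 (mod 13)
  17^8 ≡ 9² = 81 ≡ 3 (mod 13)
13 = 8 + 4 + 1, so 17^13 = 17^8 × 17^4 × 17^1 ≡ 3 × 9 × 4 (mod 13)
Multiplying step by step:
  3 × 9 = 27 ≡ 1 (mod 13)
  1 × 4 = 4 ≡ 4 (mod 13)
Result: 17^13 ≡ 4 (mod 13)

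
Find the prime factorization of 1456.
2^4 × 7 × 13

Divide by primes starting from smallest:
1456 ÷ 2 = 728
728 ÷ 2 = 364
364 ÷ 2 = 182
182 ÷ 2 = 91
91 ÷ 7 = 13
13 ÷ 13 = 1

1456 = 2^4 × 7 × 13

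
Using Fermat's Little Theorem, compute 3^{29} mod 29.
3

By Fermat's Little Theorem, a^(p-1) ≡ 1 (mod p) for prime p and gcd(a, p) = 1
Here p = 29, so 3^28 ≡ 1 (mod 29)
We can reduce the exponent: 29 mod 28 = 1
So 3^29 ≡ 3^1 (mod 29)
Computing: 3^1 mod 29 = 3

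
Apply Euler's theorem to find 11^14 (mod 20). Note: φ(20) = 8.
By Euler: 11^{8} ≡ 1 (mod 20) since gcd(11, 20) = 1. 14 = 1×8 + 6. So 11^{14} ≡ 11^{6} ≡ 1 (mod 20)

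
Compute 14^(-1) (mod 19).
14^(-1) ≡ 15 (mod 19). Verification: 14 × 15 = 210 ≡ 1 (mod 19)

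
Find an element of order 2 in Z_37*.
36 has order 2 mod 37 since 36^{2} ≡ 1 (mod 37) and no smaller power works.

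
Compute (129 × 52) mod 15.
3

(129 × 52) = 6708
6708 mod 15 = 3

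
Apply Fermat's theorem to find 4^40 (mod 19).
By Fermat: 4^{18} ≡ 1 (mod 19). 40 = 2×18 + 4. So 4^{40} ≡ 4^{4} ≡ 9 (mod 19)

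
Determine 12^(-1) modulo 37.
12^(-1) ≡ 34 (mod 37). Verification: 12 × 34 = 408 ≡ 1 (mod 37)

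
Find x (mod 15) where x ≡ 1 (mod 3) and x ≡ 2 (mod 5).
M = 3 × 5 = 15. M₁ = 5, y₁ ≡ 2 (mod 3). M₂ = 3, y₂ ≡ 2 (mod 5). x = 1×5×2 + 2×3×2 ≡ 7 (mod 15)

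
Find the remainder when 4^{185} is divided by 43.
By Fermat: 4^{42} ≡ 1 (mod 43). 185 = 4×42 + 17. So 4^{185} ≡ 4^{17} ≡ 21 (mod 43)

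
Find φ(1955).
1408

Prime factorization: 1955 = 5 × 17 × 23
Using the formula φ(n) = n × Π(1 - 1/p) for each prime factor p:
φ(1955) = 1955 × (1 - 1/5) × (1 - 1/17) × (1 - 1/23)
φ(1955) = 1408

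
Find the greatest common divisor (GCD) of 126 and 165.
3

Using the Euclidean algorithm:
126 = 0 × 165 + 126
165 = 1 × 126 + 39
126 = 3 × 39 + 9
39 = 4 × 9 + 3
9 = 3 × 3 + 0

GCD(126, 165) = 3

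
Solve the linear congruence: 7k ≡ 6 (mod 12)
6

Since gcd(7, 12) = 1 divides 6, a solution exists.
Multiply both sides by the inverse of 7 mod 12:
  7^(-1) mod 12 = 7
  x ≡ 7 × 6 ≡ 42 ≡ 6 (mod 12)
Verification: 7 × 6 = 42 = 3 × 12 + 6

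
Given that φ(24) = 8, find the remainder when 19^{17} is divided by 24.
By Euler: 19^{8} ≡ 1 (mod 24) since gcd(19, 24) = 1. 17 = 2×8 + 1. So 19^{17} ≡ 19^{1} ≡ 19 (mod 24)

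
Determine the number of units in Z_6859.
6498

Prime factorization: 6859 = 19^3
Using the formula φ(n) = n × Π(1 - 1/p) for each prime factor p:
φ(6859) = 6859 × (1 - 1/19)
φ(6859) = 6498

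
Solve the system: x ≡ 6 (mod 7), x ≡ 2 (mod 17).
M = 7 × 17 = 119. M₁ = 17, y₁ ≡ 5 (mod 7). M₂ = 7, y₂ ≡ 5 (mod 17). x = 6×17×5 + 2×7×5 ≡ 104 (mod 119)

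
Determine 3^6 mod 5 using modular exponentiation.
6 = 4 + 2 (binary 110). Repeated squaring mod 5: 3^1 ≡ 3; 3^2 ≡ 3² = 9 ≡ 4; 3^4 ≡ 4² = 16 ≡ 1. Multiply: 3^6 = 3^4 × 3^2 ≡ 1 × 4 (mod 5): 1 × 4 = 4 ≡ 4. So 3^6 ≡ 4 (mod 5).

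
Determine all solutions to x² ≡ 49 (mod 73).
The square roots of 49 mod 73 are 66 and 7. Verify: 66² = 4356 ≡ 49 (mod 73)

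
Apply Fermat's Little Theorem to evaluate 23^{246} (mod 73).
9

By Fermat's Little Theorem, a^(p-1) ≡ 1 (mod p) for prime p and gcd(a, p) = 1
Here p = 73, so 23^72 ≡ 1 (mod 73)
We can reduce the exponent: 246 mod 72 = 30
So 23^246 ≡ 23^30 (mod 73)
Computing: 23^30 mod 73 = 9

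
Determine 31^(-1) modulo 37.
31^(-1) ≡ 6 (mod 37). Verification: 31 × 6 = 186 ≡ 1 (mod 37)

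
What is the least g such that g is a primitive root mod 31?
p - 1 = 30 has prime divisors 2, 3, 5. h is a primitive root mod 31 iff h^(30/q) ≢ 1 (mod 31) for each such q.
h = 2: 2^15 ≡ 1, 2^10 ≡ 1, 2^6 ≡ 2 (mod 31); 2^15 ≡ 1, so not a primitive root.
h = 3: 3^15 ≡ 30, 3^10 ≡ 25, 3^6 ≡ 16 (mod 31); none is 1, so 3 has order 30 and is a primitive root.
The smallest primitive root mod 31 is g = 3.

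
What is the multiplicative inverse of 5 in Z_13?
5^(-1) ≡ 8 (mod 13). Verification: 5 × 8 = 40 ≡ 1 (mod 13)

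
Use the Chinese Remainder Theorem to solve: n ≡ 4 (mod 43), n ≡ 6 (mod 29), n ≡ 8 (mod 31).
3573

Using the Chinese Remainder Theorem:
M = product of moduli = 38657
For equation 1: M_1 = 899, 899 ≡ 39 (mod 43), inverse of 899 mod 43 is 32 (check: 39 × 32 = 1248 ≡ 1 (mod 43))
For equation 2: M_2 = 1333, 1333 ≡ 28 (mod 29), inverse of 1333 mod 29 is 28 (check: 28 × 28 = 784 ≡ 1 (mod 29))
For equation 3: M_3 = 1247, 1247 ≡ 7 (mod 31), inverse of 1247 mod 31 is 9 (check: 7 × 9 = 63 ≡ 1 (mod 31))
Combine: n ≡ Σ r_i×M_i×(M_i⁻¹ mod m_i) = 4×899×32 + 6×1333×28 + 8×1247×9 = 115072 + 223944 + 89784 = 428800
428800 mod 38657 = 3573
n ≡ 3573 (mod 38657)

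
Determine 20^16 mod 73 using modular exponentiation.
Using repeated squaring. 16 = 16 (binary 10000). Repeated squaring mod 73: 20^1 ≡ 20; 20^2 ≡ 20² = 400 ≡ 35; 20^4 ≡ 35² = 1225 ≡ 57; 20^8 ≡ 57² = 3249 ≡ 37; 20^16 ≡ 37² = 1369 ≡ 55. So 20^16 ≡ 55 (mod 73).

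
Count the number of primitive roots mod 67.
Number of primitive roots mod 67 = φ(66) = 20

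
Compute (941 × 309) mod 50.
19

(941 × 309) = 290769
290769 mod 50 = 19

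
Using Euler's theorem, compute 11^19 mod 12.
By Euler: 11^{4} ≡ 1 (mod 12) since gcd(11, 12) = 1. 19 = 4×4 + 3. So 11^{19} ≡ 11^{3} ≡ 11 (mod 12)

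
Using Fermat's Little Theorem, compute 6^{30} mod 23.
18

By Fermat's Little Theorem, a^(p-1) ≡ 1 (mod p) for prime p and gcd(a, p) = 1
Here p = 23, so 6^22 ≡ 1 (mod 23)
We can reduce the exponent: 30 mod 22 = 8
So 6^30 ≡ 6^8 (mod 23)
Computing: 6^8 mod 23 = 18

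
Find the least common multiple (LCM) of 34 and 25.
850

First find GCD(34, 25) using the Euclidean algorithm:
34 = 1 × 25 + 9
25 = 2 × 9 + 7
9 = 1 × 7 + 2
7 = 3 × 2 + 1
2 = 2 × 1 + 0
GCD(34, 25) = 1

LCM formula: LCM(a, b) = (a × b) / GCD(a, b)
LCM(34, 25) = (34 × 25) / 1
LCM(34, 25) = 850 / 1
LCM(34, 25) = 850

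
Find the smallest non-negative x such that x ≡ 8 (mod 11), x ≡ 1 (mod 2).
19

Using the Chinese Remainder Theorem:
M = product of moduli = 22
For equation 1: M_1 = 2, 2 ≡ 2 (mod 11), inverse of 2 mod 11 is 6 (check: 2 × 6 = 12 ≡ 1 (mod 11))
For equation 2: M_2 = 11, 11 ≡ 1 (mod 2), inverse of 11 mod 2 is 1 (check: 1 × 1 = 1 ≡ 1 (mod 2))
Combine: x ≡ Σ r_i×M_i×(M_i⁻¹ mod m_i) = 8×2×6 + 1×11×1 = 96 + 11 = 107
107 mod 22 = 19
x ≡ 19 (mod 22)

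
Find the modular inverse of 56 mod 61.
56^(-1) ≡ 12 (mod 61). Verification: 56 × 12 = 672 ≡ 1 (mod 61)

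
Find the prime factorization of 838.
2 × 419

Divide by primes starting from smallest:
838 ÷ 2 = 419
419 ÷ 419 = 1

838 = 2 × 419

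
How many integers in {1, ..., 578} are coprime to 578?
272

Prime factorization: 578 = 2 × 17^2
Using the formula φ(n) = n × Π(1 - 1/p) for each prime factor p:
φ(578) = 578 × (1 - 1/2) × (1 - 1/17)
φ(578) = 272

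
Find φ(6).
2

Prime factorization: 6 = 2 × 3
Using the formula φ(n) = n × Π(1 - 1/p) for each prime factor p:
φ(6) = 6 × (1 - 1/2) × (1 - 1/3)
φ(6) = 2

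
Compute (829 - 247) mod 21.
15

(829 - 247) = 582
582 mod 21 = 15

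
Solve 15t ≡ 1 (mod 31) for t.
15^(-1) ≡ 29 (mod 31). Verification: 15 × 29 = 435 ≡ 1 (mod 31)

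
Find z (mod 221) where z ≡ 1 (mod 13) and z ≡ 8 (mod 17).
M = 13 × 17 = 221. M₁ = 17, y₁ ≡ 10 (mod 13). M₂ = 13, y₂ ≡ 4 (mod 17). z = 1×17×10 + 8×13×4 ≡ 144 (mod 221)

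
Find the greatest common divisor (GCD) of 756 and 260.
4

Using the Euclidean algorithm:
756 = 2 × 260 + 236
260 = 1 × 236 + 24
236 = 9 × 24 + 20
24 = 1 × 20 + 4
20 = 5 × 4 + 0

GCD(756, 260) = 4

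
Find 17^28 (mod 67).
Using repeated squaring. 28 = 16 + 8 + 4 (binary 11100). Repeated squaring mod 67: 17^1 ≡ 17; 17^2 ≡ 17² = 289 ≡ 21; 17^4 ≡ 21² = 441 ≡ 39; 17^8 ≡ 39² = 1521 ≡ 47; 17^16 ≡ 47² = 2209 ≡ 65. Multiply: 17^28 = 17^16 × 17^8 × 17^4 ≡ 65 × 47 × 39 (mod 67): 65 × 47 = 3055 ≡ 40; 40 × 39 = 1560 ≡ 19. So 17^28 ≡ 19 (mod 67).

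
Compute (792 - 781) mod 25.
11

(792 - 781) = 11
11 mod 25 = 11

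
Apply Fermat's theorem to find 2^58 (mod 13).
By Fermat: 2^{12} ≡ 1 (mod 13). 58 = 4×12 + 10. So 2^{58} ≡ 2^{10} ≡ 10 (mod 13)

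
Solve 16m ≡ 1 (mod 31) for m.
16^(-1) ≡ 2 (mod 31). Verification: 16 × 2 = 32 ≡ 1 (mod 31)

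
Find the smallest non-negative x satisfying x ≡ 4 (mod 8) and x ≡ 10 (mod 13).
M = 8 × 13 = 104. M₁ = 13, y₁ ≡ 5 (mod 8). M₂ = 8, y₂ ≡ 5 (mod 13). x = 4×13×5 + 10×8×5 ≡ 36 (mod 104)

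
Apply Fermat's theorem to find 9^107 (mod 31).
By Fermat: 9^{30} ≡ 1 (mod 31). 107 = 3×30 + 17. So 9^{107} ≡ 9^{17} ≡ 19 (mod 31)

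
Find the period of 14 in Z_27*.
Powers of 14 mod 27: 14^1≡14, 14^2≡7, 14^3≡17, 14^4≡22, 14^5≡11, 14^6≡19, 14^7≡23, 14^8≡25, 14^9≡26, 14^10≡13, 14^11≡20, 14^12≡10, 14^13≡5, 14^14≡16, 14^15≡8, 14^16≡4, 14^17≡2, 14^18≡1. Order = 18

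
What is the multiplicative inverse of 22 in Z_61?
22^(-1) ≡ 25 (mod 61). Verification: 22 × 25 = 550 ≡ 1 (mod 61)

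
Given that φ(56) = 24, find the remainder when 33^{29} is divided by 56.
By Euler: 33^{24} ≡ 1 (mod 56) since gcd(33, 56) = 1. 29 = 1×24 + 5. So 33^{29} ≡ 33^{5} ≡ 17 (mod 56)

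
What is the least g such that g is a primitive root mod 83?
p - 1 = 82 has prime divisors 2, 41. h is a primitive root mod 83 iff h^(82/q) ≢ 1 (mod 83) for each such q.
h = 2: 2^41 ≡ 82, 2^2 ≡ 4 (mod 83); none is 1, so 2 has order 82 and is a primitive root.
The smallest primitive root mod 83 is g = 2.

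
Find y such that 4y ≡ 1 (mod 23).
4^(-1) ≡ 6 (mod 23). Verification: 4 × 6 = 24 ≡ 1 (mod 23)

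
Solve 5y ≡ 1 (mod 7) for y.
3

Using Extended Euclidean Algorithm:
gcd(5, 7) = 1
Bezout coefficients: 5 × 3 + 7 × -2 = 1
So 5 × 3 ≡ 1 (mod 7)
The inverse is 3 mod 7 = 3
Verification: 5 × 3 = 15 = 2 × 7 + 1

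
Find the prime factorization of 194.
2 × 97

Divide by primes starting from smallest:
194 ÷ 2 = 97
97 ÷ 97 = 1

194 = 2 × 97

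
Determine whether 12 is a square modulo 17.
By Euler's criterion: 12^{8} ≡ 16 (mod 17). Since this equals -1 (≡ 16), 12 is not a QR.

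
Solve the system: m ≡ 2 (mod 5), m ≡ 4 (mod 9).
M = 5 × 9 = 45. M₁ = 9, y₁ ≡ 4 (mod 5). M₂ = 5, y₂ ≡ 2 (mod 9). m = 2×9×4 + 4×5×2 ≡ 22 (mod 45)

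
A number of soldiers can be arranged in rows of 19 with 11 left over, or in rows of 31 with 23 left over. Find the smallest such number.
M = 19 × 31 = 589. M₁ = 31, y₁ ≡ 8 (mod 19). M₂ = 19, y₂ ≡ 18 (mod 31). x = 11×31×8 + 23×19×18 ≡ 581 (mod 589). The smallest positive such number is 581.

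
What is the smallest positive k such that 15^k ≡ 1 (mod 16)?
Powers of 15 mod 16: 15^1≡15, 15^2≡1. Order = 2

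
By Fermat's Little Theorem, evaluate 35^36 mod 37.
By Fermat's Little Theorem, 35^{36} ≡ 1 (mod 37) since 37 is prime and gcd(35, 37) = 1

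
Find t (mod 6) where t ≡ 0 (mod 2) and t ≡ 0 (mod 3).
M = 2 × 3 = 6. M₁ = 3, y₁ ≡ 1 (mod 2). M₂ = 2, y₂ ≡ 2 (mod 3). t = 0×3×1 + 0×2×2 ≡ 0 (mod 6)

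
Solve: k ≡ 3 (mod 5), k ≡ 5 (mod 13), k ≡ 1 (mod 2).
M = 5 × 13 × 2 = 130. M₁ = 26, y₁ ≡ 1 (mod 5). M₂ = 10, y₂ ≡ 4 (mod 13). M₃ = 65, y₃ ≡ 1 (mod 2). k = 3×26×1 + 5×10×4 + 1×65×1 ≡ 83 (mod 130)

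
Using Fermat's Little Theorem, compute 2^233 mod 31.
By Fermat: 2^{30} ≡ 1 (mod 31). 233 = 7×30 + 23. So 2^{233} ≡ 2^{23} ≡ 8 (mod 31)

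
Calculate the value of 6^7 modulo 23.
7 = 4 + 2 + 1 (binary 111). Repeated squaring mod 23: 6^1 ≡ 6; 6^2 ≡ 6² = 36 ≡ 13; 6^4 ≡ 13² = 169 ≡ 8. Multiply: 6^7 = 6^4 × 6^2 × 6^1 ≡ 8 × 13 × 6 (mod 23): 8 × 13 = 104 ≡ 12; 12 × 6 = 72 ≡ 3. So 6^7 ≡ 3 (mod 23).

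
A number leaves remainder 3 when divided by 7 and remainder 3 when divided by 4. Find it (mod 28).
M = 7 × 4 = 28. M₁ = 4, y₁ ≡ 2 (mod 7). M₂ = 7, y₂ ≡ 3 (mod 4). y = 3×4×2 + 3×7×3 ≡ 3 (mod 28)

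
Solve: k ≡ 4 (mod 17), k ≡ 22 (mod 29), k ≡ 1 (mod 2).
M = 17 × 29 × 2 = 986. M₁ = 58, y₁ ≡ 5 (mod 17). M₂ = 34, y₂ ≡ 6 (mod 29). M₃ = 493, y₃ ≡ 1 (mod 2). k = 4×58×5 + 22×34×6 + 1×493×1 ≡ 225 (mod 986)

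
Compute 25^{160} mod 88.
1

Using successive squaring:
Binary expansion of 160: 10100000
Powers of 25 mod 88 (each is the square of the previous):
  25^1 ≡ 25 (mod 88)
  25^2 ≡ 25² = 625 ≡ 9 (mod 88)
  25^4 ≡ 9² = 81 ≡ 81 (mod 88)
  25^8 ≡ 81² = 6561 ≡ 49 (mod 88)
  25^16 ≡ 49² = 2401 ≡ 25 (mod 88)
  25^32 ≡ 25² = 625 ≡ 9 (mod 88)
  25^64 ≡ 9² = 81 ≡ 81 (mod 88)
  25^128 ≡ 81² = 6561 ≡ 49 (mod 88)
160 = 128 + 32, so 25^160 = 25^128 × 25^32 ≡ 49 × 9 (mod 88)
Multiplying step by step:
  49 × 9 = 441 ≡ 1 (mod 88)
Result: 25^160 ≡ 1 (mod 88)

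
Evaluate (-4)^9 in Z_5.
(-4) ≡ 1 (mod 5). 9 = 8 + 1 (binary 1001). Repeated squaring mod 5: 1^1 ≡ 1; 1^2 ≡ 1² = 1 ≡ 1; 1^4 ≡ 1² = 1 ≡ 1; 1^8 ≡ 1² = 1 ≡ 1. Multiply: (-4)^9 ≡ 1^8 × 1^1 ≡ 1 × 1 (mod 5): 1 × 1 = 1 ≡ 1. So (-4)^9 ≡ 1 (mod 5).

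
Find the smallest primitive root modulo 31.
p - 1 = 30 has prime divisors 2, 3, 5. h is a primitive root mod 31 iff h^(30/q) ≢ 1 (mod 31) for each such q.
h = 2: 2^15 ≡ 1, 2^10 ≡ 1, 2^6 ≡ 2 (mod 31); 2^15 ≡ 1, so not a primitive root.
h = 3: 3^15 ≡ 30, 3^10 ≡ 25, 3^6 ≡ 16 (mod 31); none is 1, so 3 has order 30 and is a primitive root.
The smallest primitive root mod 31 is g = 3.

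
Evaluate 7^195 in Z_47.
Using Fermat: 7^{46} ≡ 1 (mod 47). 195 ≡ 11 (mod 46). So 7^{195} ≡ 7^{11} ≡ 36 (mod 47)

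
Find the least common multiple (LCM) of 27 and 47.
1269

First find GCD(27, 47) using the Euclidean algorithm:
27 = 0 × 47 + 27
47 = 1 × 27 + 20
27 = 1 × 20 + 7
20 = 2 × 7 + 6
7 = 1 × 6 + 1
6 = 6 × 1 + 0
GCD(27, 47) = 1

LCM formula: LCM(a, b) = (a × b) / GCD(a, b)
LCM(27, 47) = (27 × 47) / 1
LCM(27, 47) = 1269 / 1
LCM(27, 47) = 1269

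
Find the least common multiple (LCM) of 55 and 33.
165

First find GCD(55, 33) using the Euclidean algorithm:
55 = 1 × 33 + 22
33 = 1 × 22 + 11
22 = 2 × 11 + 0
GCD(55, 33) = 11

LCM formula: LCM(a, b) = (a × b) / GCD(a, b)
LCM(55, 33) = (55 × 33) / 11
LCM(55, 33) = 1815 / 11
LCM(55, 33) = 165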